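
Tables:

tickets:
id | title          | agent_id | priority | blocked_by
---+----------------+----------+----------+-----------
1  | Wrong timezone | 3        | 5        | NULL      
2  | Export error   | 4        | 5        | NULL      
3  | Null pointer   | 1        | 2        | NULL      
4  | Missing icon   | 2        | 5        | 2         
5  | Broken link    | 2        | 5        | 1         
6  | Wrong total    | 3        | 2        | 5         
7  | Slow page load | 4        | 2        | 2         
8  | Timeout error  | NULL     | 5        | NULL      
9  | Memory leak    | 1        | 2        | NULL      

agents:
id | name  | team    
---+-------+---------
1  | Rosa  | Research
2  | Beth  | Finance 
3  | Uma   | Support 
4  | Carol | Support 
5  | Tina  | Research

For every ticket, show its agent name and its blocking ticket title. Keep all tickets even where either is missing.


Two LEFT JOINs from the same base table tickets: one to agents via agent_id, one to tickets itself via blocked_by. Both are LEFT so every ticket is preserved.
Match against agents:
  - ticket 1 (Wrong timezone): agent_id=3 -> matches Uma
  - ticket 2 (Export error): agent_id=4 -> matches Carol
  - ticket 3 (Null pointer): agent_id=1 -> matches Rosa
  - ticket 4 (Missing icon): agent_id=2 -> matches Beth
  - ticket 5 (Broken link): agent_id=2 -> matches Beth
  - ticket 6 (Wrong total): agent_id=3 -> matches Uma
  - ticket 7 (Slow page load): agent_id=4 -> matches Carol
  - ticket 8 (Timeout error): agent_id=NULL, no match -> kept with NULL
  - ticket 9 (Memory leak): agent_id=1 -> matches Rosa
Match against tickets (self):
  - ticket 1 (Wrong timezone): blocked_by=NULL -> NULL
  - ticket 2 (Export error): blocked_by=NULL -> NULL
  - ticket 3 (Null pointer): blocked_by=NULL -> NULL
  - ticket 4 (Missing icon): blocked_by=2 -> Export error
  - ticket 5 (Broken link): blocked_by=1 -> Wrong timezone
  - ticket 6 (Wrong total): blocked_by=5 -> Broken link
  - ticket 7 (Slow page load): blocked_by=2 -> Export error
  - ticket 8 (Timeout error): blocked_by=NULL -> NULL
  - ticket 9 (Memory leak): blocked_by=NULL -> NULL

SQL:
SELECT a.title, b.name AS agent, c.title AS blocked_by
FROM tickets a
LEFT JOIN agents b ON a.agent_id = b.id
LEFT JOIN tickets c ON a.blocked_by = c.id

Result:
title          | agent | blocked_by    
---------------+-------+---------------
Wrong timezone | Uma   | NULL          
Export error   | Carol | NULL          
Null pointer   | Rosa  | NULL          
Missing icon   | Beth  | Export error  
Broken link    | Beth  | Wrong timezone
Wrong total    | Uma   | Broken link   
Slow page load | Carol | Export error  
Timeout error  | NULL  | NULL          
Memory leak    | Rosa  | NULL          


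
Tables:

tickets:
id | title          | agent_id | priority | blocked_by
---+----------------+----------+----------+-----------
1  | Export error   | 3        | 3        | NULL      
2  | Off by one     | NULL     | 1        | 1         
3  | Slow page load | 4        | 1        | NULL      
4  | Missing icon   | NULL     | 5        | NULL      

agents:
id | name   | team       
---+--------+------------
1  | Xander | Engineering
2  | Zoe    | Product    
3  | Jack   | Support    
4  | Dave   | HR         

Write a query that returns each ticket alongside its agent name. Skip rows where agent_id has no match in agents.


INNER JOIN keeps only tickets rows whose agent_id matches an id in agents. Walk through each ticket:
  - ticket 1 (Export error): agent_id=3 -> matches Jack
  - ticket 2 (Off by one): agent_id=NULL, no match -> dropped
  - ticket 3 (Slow page load): agent_id=4 -> matches Dave
  - ticket 4 (Missing icon): agent_id=NULL, no match -> dropped
So 2 of 4 rows are dropped.

SQL:
SELECT a.title, b.name AS agent
FROM tickets a
INNER JOIN agents b ON a.agent_id = b.id

Result:
title          | agent
---------------+------
Export error   | Jack 
Slow page load | Dave 


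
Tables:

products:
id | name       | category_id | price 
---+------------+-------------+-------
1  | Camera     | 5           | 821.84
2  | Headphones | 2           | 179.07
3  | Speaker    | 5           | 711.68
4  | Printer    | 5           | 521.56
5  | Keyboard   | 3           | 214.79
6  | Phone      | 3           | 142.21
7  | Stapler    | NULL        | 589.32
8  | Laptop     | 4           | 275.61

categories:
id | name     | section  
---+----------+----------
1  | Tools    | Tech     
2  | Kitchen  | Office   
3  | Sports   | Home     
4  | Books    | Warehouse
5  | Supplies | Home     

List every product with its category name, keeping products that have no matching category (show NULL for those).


LEFT JOIN keeps every row from products (the left table); where category_id has no match in categories, the category columns become NULL. Walk through each product:
  - product 1 (Camera): category_id=5 -> matches Supplies
  - product 2 (Headphones): category_id=2 -> matches Kitchen
  - product 3 (Speaker): category_id=5 -> matches Supplies
  - product 4 (Printer): category_id=5 -> matches Supplies
  - product 5 (Keyboard): category_id=3 -> matches Sports
  - product 6 (Phone): category_id=3 -> matches Sports
  - product 7 (Stapler): category_id=NULL, no match -> kept with NULL
  - product 8 (Laptop): category_id=4 -> matches Books
All 8 rows appear; 1 has NULL category.

SQL:
SELECT a.name, b.name AS category
FROM products a
LEFT JOIN categories b ON a.category_id = b.id

Result:
name       | category
-----------+---------
Camera     | Supplies
Headphones | Kitchen 
Speaker    | Supplies
Printer    | Supplies
Keyboard   | Sports  
Phone      | Sports  
Stapler    | NULL    
Laptop     | Books   


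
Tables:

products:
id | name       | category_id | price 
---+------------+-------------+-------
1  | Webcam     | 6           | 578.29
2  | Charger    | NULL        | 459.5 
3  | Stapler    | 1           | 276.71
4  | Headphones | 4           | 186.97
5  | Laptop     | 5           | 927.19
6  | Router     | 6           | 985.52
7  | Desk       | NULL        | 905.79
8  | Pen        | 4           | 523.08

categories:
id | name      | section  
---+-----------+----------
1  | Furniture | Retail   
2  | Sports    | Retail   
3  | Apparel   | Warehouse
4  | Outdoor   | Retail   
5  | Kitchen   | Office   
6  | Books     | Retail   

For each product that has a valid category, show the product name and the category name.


INNER JOIN keeps only products rows whose category_id matches an id in categories. Walk through each product:
  - product 1 (Webcam): category_id=6 -> matches Books
  - product 2 (Charger): category_id=NULL, no match -> dropped
  - product 3 (Stapler): category_id=1 -> matches Furniture
  - product 4 (Headphones): category_id=4 -> matches Outdoor
  - product 5 (Laptop): category_id=5 -> matches Kitchen
  - product 6 (Router): category_id=6 -> matches Books
  - product 7 (Desk): category_id=NULL, no match -> dropped
  - product 8 (Pen): category_id=4 -> matches Outdoor
So 2 of 8 rows are dropped.

SQL:
SELECT a.name, b.name AS category
FROM products a
INNER JOIN categories b ON a.category_id = b.id

Result:
name       | category 
-----------+----------
Webcam     | Books    
Stapler    | Furniture
Headphones | Outdoor  
Laptop     | Kitchen  
Router     | Books    
Pen        | Outdoor  


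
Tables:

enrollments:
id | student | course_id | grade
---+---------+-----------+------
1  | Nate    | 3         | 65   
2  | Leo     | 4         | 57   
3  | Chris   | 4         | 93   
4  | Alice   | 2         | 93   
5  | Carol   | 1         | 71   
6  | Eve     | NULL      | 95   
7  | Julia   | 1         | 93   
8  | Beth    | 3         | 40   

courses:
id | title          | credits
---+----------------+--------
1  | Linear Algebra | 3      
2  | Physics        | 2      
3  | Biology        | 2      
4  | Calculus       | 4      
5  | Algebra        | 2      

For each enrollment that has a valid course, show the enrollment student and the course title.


INNER JOIN keeps only enrollments rows whose course_id matches an id in courses. Walk through each enrollment:
  - enrollment 1 (Nate): course_id=3 -> matches Biology
  - enrollment 2 (Leo): course_id=4 -> matches Calculus
  - enrollment 3 (Chris): course_id=4 -> matches Calculus
  - enrollment 4 (Alice): course_id=2 -> matches Physics
  - enrollment 5 (Carol): course_id=1 -> matches Linear Algebra
  - enrollment 6 (Eve): course_id=NULL, no match -> dropped
  - enrollment 7 (Julia): course_id=1 -> matches Linear Algebra
  - enrollment 8 (Beth): course_id=3 -> matches Biology
So 1 of 8 rows is dropped.

SQL:
SELECT a.student, b.title AS course
FROM enrollments a
INNER JOIN courses b ON a.course_id = b.id

Result:
student | course        
--------+---------------
Nate    | Biology       
Leo     | Calculus      
Chris   | Calculus      
Alice   | Physics       
Carol   | Linear Algebra
Julia   | Linear Algebra
Beth    | Biology       


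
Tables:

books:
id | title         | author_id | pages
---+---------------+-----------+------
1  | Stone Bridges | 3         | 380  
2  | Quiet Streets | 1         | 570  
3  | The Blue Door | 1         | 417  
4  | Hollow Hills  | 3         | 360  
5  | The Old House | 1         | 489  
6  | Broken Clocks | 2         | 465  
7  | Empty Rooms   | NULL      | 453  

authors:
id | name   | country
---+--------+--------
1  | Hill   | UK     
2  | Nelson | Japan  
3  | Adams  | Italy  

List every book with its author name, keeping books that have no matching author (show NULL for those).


LEFT JOIN keeps every row from books (the left table); where author_id has no match in authors, the author columns become NULL. Walk through each book:
  - book 1 (Stone Bridges): author_id=3 -> matches Adams
  - book 2 (Quiet Streets): author_id=1 -> matches Hill
  - book 3 (The Blue Door): author_id=1 -> matches Hill
  - book 4 (Hollow Hills): author_id=3 -> matches Adams
  - book 5 (The Old House): author_id=1 -> matches Hill
  - book 6 (Broken Clocks): author_id=2 -> matches Nelson
  - book 7 (Empty Rooms): author_id=NULL, no match -> kept with NULL
All 7 rows appear; 1 has NULL author.

SQL:
SELECT a.title, b.name AS author
FROM books a
LEFT JOIN authors b ON a.author_id = b.id

Result:
title         | author
--------------+-------
Stone Bridges | Adams 
Quiet Streets | Hill  
The Blue Door | Hill  
Hollow Hills  | Adams 
The Old House | Hill  
Broken Clocks | Nelson
Empty Rooms   | NULL  


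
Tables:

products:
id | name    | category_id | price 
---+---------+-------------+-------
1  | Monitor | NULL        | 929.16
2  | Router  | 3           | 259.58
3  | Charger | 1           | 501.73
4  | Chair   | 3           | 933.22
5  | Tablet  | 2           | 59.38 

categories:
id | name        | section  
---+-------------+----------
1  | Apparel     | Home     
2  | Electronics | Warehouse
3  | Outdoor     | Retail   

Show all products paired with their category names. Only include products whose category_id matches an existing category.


INNER JOIN keeps only products rows whose category_id matches an id in categories. Walk through each product:
  - product 1 (Monitor): category_id=NULL, no match -> dropped
  - product 2 (Router): category_id=3 -> matches Outdoor
  - product 3 (Charger): category_id=1 -> matches Apparel
  - product 4 (Chair): category_id=3 -> matches Outdoor
  - product 5 (Tablet): category_id=2 -> matches Electronics
So 1 of 5 rows is dropped.

SQL:
SELECT a.name, b.name AS category
FROM products a
INNER JOIN categories b ON a.category_id = b.id

Result:
name    | category   
--------+------------
Router  | Outdoor    
Charger | Apparel    
Chair   | Outdoor    
Tablet  | Electronics


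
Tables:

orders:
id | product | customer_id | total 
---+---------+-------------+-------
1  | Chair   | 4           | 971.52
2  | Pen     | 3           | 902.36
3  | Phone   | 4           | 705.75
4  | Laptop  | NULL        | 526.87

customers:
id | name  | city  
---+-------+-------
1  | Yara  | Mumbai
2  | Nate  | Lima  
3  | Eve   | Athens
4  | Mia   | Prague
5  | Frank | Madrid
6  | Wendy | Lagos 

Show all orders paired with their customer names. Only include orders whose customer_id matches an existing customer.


INNER JOIN keeps only orders rows whose customer_id matches an id in customers. Walk through each order:
  - order 1 (Chair): customer_id=4 -> matches Mia
  - order 2 (Pen): customer_id=3 -> matches Eve
  - order 3 (Phone): customer_id=4 -> matches Mia
  - order 4 (Laptop): customer_id=NULL, no match -> dropped
So 1 of 4 rows is dropped.

SQL:
SELECT a.product, b.name AS customer
FROM orders a
INNER JOIN customers b ON a.customer_id = b.id

Result:
product | customer
--------+---------
Chair   | Mia     
Pen     | Eve     
Phone   | Mia     


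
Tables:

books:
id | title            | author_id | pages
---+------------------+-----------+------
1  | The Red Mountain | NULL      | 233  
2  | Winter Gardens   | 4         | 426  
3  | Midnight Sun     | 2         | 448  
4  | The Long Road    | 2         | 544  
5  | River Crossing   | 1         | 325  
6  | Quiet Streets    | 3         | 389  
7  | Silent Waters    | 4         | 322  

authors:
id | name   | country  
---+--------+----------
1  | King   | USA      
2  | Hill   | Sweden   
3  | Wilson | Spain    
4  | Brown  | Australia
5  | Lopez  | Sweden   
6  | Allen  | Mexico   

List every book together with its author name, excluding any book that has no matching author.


INNER JOIN keeps only books rows whose author_id matches an id in authors. Walk through each book:
  - book 1 (The Red Mountain): author_id=NULL, no match -> dropped
  - book 2 (Winter Gardens): author_id=4 -> matches Brown
  - book 3 (Midnight Sun): author_id=2 -> matches Hill
  - book 4 (The Long Road): author_id=2 -> matches Hill
  - book 5 (River Crossing): author_id=1 -> matches King
  - book 6 (Quiet Streets): author_id=3 -> matches Wilson
  - book 7 (Silent Waters): author_id=4 -> matches Brown
So 1 of 7 rows is dropped.

SQL:
SELECT a.title, b.name AS author
FROM books a
INNER JOIN authors b ON a.author_id = b.id

Result:
title          | author
---------------+-------
Winter Gardens | Brown 
Midnight Sun   | Hill  
The Long Road  | Hill  
River Crossing | King  
Quiet Streets  | Wilson
Silent Waters  | Brown 


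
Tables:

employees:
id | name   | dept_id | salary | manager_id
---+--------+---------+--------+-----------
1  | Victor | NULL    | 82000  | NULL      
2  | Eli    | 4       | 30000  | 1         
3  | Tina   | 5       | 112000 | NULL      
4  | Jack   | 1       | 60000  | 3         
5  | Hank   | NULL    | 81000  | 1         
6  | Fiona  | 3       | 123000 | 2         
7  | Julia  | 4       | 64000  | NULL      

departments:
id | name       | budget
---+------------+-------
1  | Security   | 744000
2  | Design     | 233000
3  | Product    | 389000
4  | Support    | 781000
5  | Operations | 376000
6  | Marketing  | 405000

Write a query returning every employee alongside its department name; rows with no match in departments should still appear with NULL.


LEFT JOIN keeps every row from employees (the left table); where dept_id has no match in departments, the department columns become NULL. Walk through each employee:
  - employee 1 (Victor): dept_id=NULL, no match -> kept with NULL
  - employee 2 (Eli): dept_id=4 -> matches Support
  - employee 3 (Tina): dept_id=5 -> matches Operations
  - employee 4 (Jack): dept_id=1 -> matches Security
  - employee 5 (Hank): dept_id=NULL, no match -> kept with NULL
  - employee 6 (Fiona): dept_id=3 -> matches Product
  - employee 7 (Julia): dept_id=4 -> matches Support
All 7 rows appear; 2 have NULL department.

SQL:
SELECT a.name, b.name AS department
FROM employees a
LEFT JOIN departments b ON a.dept_id = b.id

Result:
name   | department
-------+-----------
Victor | NULL      
Eli    | Support   
Tina   | Operations
Jack   | Security  
Hank   | NULL      
Fiona  | Product   
Julia  | Support   


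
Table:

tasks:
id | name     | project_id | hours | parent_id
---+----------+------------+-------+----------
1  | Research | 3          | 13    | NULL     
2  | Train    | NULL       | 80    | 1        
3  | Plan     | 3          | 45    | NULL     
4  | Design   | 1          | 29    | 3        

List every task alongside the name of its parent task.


This is a self-join: tasks is joined to a second copy of itself, matching each row's parent_id to another row's id. Use LEFT JOIN so rows with parent_id=NULL are kept.
  - task 1 (Research): parent_id=NULL -> NULL
  - task 2 (Train): parent_id=1 -> Research
  - task 3 (Plan): parent_id=NULL -> NULL
  - task 4 (Design): parent_id=3 -> Plan

SQL:
SELECT a.name AS item, b.name AS parent
FROM tasks a
LEFT JOIN tasks b ON a.parent_id = b.id

Result:
item     | parent  
---------+---------
Research | NULL    
Train    | Research
Plan     | NULL    
Design   | Plan    


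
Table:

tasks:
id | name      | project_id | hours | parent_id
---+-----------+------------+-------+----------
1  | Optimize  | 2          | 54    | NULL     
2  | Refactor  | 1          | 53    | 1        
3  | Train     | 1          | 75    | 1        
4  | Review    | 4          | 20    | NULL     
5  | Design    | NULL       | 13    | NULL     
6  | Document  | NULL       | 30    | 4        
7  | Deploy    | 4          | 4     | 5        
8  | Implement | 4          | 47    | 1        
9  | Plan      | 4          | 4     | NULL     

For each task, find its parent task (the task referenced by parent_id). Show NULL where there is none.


This is a self-join: tasks is joined to a second copy of itself, matching each row's parent_id to another row's id. Use LEFT JOIN so rows with parent_id=NULL are kept.
  - task 1 (Optimize): parent_id=NULL -> NULL
  - task 2 (Refactor): parent_id=1 -> Optimize
  - task 3 (Train): parent_id=1 -> Optimize
  - task 4 (Review): parent_id=NULL -> NULL
  - task 5 (Design): parent_id=NULL -> NULL
  - task 6 (Document): parent_id=4 -> Review
  - task 7 (Deploy): parent_id=5 -> Design
  - task 8 (Implement): parent_id=1 -> Optimize
  - task 9 (Plan): parent_id=NULL -> NULL

SQL:
SELECT a.name AS item, b.name AS parent
FROM tasks a
LEFT JOIN tasks b ON a.parent_id = b.id

Result:
item      | parent  
----------+---------
Optimize  | NULL    
Refactor  | Optimize
Train     | Optimize
Review    | NULL    
Design    | NULL    
Document  | Review  
Deploy    | Design  
Implement | Optimize
Plan      | NULL    


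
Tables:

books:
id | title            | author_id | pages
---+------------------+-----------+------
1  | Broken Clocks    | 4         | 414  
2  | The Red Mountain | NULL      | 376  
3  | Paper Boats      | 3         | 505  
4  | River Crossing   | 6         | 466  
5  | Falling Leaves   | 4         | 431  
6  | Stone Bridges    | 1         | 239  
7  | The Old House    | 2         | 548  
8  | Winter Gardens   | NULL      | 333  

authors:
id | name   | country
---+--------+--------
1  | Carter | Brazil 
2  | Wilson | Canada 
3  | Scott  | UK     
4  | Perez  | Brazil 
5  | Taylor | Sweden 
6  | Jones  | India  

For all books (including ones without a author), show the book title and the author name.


LEFT JOIN keeps every row from books (the left table); where author_id has no match in authors, the author columns become NULL. Walk through each book:
  - book 1 (Broken Clocks): author_id=4 -> matches Perez
  - book 2 (The Red Mountain): author_id=NULL, no match -> kept with NULL
  - book 3 (Paper Boats): author_id=3 -> matches Scott
  - book 4 (River Crossing): author_id=6 -> matches Jones
  - book 5 (Falling Leaves): author_id=4 -> matches Perez
  - book 6 (Stone Bridges): author_id=1 -> matches Carter
  - book 7 (The Old House): author_id=2 -> matches Wilson
  - book 8 (Winter Gardens): author_id=NULL, no match -> kept with NULL
All 8 rows appear; 2 have NULL author.

SQL:
SELECT a.title, b.name AS author
FROM books a
LEFT JOIN authors b ON a.author_id = b.id

Result:
title            | author
-----------------+-------
Broken Clocks    | Perez 
The Red Mountain | NULL  
Paper Boats      | Scott 
River Crossing   | Jones 
Falling Leaves   | Perez 
Stone Bridges    | Carter
The Old House    | Wilson
Winter Gardens   | NULL  


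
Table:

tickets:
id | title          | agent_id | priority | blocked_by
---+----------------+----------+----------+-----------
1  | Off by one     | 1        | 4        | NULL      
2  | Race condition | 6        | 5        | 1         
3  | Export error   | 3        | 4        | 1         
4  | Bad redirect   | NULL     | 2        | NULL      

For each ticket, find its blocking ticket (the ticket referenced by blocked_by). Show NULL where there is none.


This is a self-join: tickets is joined to a second copy of itself, matching each row's blocked_by to another row's id. Use LEFT JOIN so rows with blocked_by=NULL are kept.
  - ticket 1 (Off by one): blocked_by=NULL -> NULL
  - ticket 2 (Race condition): blocked_by=1 -> Off by one
  - ticket 3 (Export error): blocked_by=1 -> Off by one
  - ticket 4 (Bad redirect): blocked_by=NULL -> NULL

SQL:
SELECT a.title AS item, b.title AS blocked_by
FROM tickets a
LEFT JOIN tickets b ON a.blocked_by = b.id

Result:
item           | blocked_by
---------------+-----------
Off by one     | NULL      
Race condition | Off by one
Export error   | Off by one
Bad redirect   | NULL      


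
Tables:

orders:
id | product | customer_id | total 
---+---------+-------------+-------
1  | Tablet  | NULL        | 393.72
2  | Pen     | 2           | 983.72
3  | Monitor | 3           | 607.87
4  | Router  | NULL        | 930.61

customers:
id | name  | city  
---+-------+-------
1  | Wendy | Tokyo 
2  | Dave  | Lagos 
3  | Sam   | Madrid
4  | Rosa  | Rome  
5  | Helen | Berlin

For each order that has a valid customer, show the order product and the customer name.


INNER JOIN keeps only orders rows whose customer_id matches an id in customers. Walk through each order:
  - order 1 (Tablet): customer_id=NULL, no match -> dropped
  - order 2 (Pen): customer_id=2 -> matches Dave
  - order 3 (Monitor): customer_id=3 -> matches Sam
  - order 4 (Router): customer_id=NULL, no match -> dropped
So 2 of 4 rows are dropped.

SQL:
SELECT a.product, b.name AS customer
FROM orders a
INNER JOIN customers b ON a.customer_id = b.id

Result:
product | customer
--------+---------
Pen     | Dave    
Monitor | Sam     


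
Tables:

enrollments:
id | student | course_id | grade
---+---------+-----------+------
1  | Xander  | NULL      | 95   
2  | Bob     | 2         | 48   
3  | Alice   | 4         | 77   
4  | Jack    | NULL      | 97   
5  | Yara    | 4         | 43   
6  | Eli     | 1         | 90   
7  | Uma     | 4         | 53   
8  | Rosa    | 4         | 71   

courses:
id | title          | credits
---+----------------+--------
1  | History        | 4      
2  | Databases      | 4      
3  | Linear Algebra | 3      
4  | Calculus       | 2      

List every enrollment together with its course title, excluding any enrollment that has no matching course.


INNER JOIN keeps only enrollments rows whose course_id matches an id in courses. Walk through each enrollment:
  - enrollment 1 (Xander): course_id=NULL, no match -> dropped
  - enrollment 2 (Bob): course_id=2 -> matches Databases
  - enrollment 3 (Alice): course_id=4 -> matches Calculus
  - enrollment 4 (Jack): course_id=NULL, no match -> dropped
  - enrollment 5 (Yara): course_id=4 -> matches Calculus
  - enrollment 6 (Eli): course_id=1 -> matches History
  - enrollment 7 (Uma): course_id=4 -> matches Calculus
  - enrollment 8 (Rosa): course_id=4 -> matches Calculus
So 2 of 8 rows are dropped.

SQL:
SELECT a.student, b.title AS course
FROM enrollments a
INNER JOIN courses b ON a.course_id = b.id

Result:
student | course   
--------+----------
Bob     | Databases
Alice   | Calculus 
Yara    | Calculus 
Eli     | History  
Uma     | Calculus 
Rosa    | Calculus 


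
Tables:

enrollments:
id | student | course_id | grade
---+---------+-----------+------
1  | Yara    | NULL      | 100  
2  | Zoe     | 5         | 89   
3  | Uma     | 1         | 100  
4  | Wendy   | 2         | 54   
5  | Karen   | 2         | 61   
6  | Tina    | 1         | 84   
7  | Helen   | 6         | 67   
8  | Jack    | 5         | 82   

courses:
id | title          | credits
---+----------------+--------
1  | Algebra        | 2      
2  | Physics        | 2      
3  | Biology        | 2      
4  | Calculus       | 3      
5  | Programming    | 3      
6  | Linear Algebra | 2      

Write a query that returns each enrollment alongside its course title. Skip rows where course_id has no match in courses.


INNER JOIN keeps only enrollments rows whose course_id matches an id in courses. Walk through each enrollment:
  - enrollment 1 (Yara): course_id=NULL, no match -> dropped
  - enrollment 2 (Zoe): course_id=5 -> matches Programming
  - enrollment 3 (Uma): course_id=1 -> matches Algebra
  - enrollment 4 (Wendy): course_id=2 -> matches Physics
  - enrollment 5 (Karen): course_id=2 -> matches Physics
  - enrollment 6 (Tina): course_id=1 -> matches Algebra
  - enrollment 7 (Helen): course_id=6 -> matches Linear Algebra
  - enrollment 8 (Jack): course_id=5 -> matches Programming
So 1 of 8 rows is dropped.

SQL:
SELECT a.student, b.title AS course
FROM enrollments a
INNER JOIN courses b ON a.course_id = b.id

Result:
student | course        
--------+---------------
Zoe     | Programming   
Uma     | Algebra       
Wendy   | Physics       
Karen   | Physics       
Tina    | Algebra       
Helen   | Linear Algebra
Jack    | Programming   


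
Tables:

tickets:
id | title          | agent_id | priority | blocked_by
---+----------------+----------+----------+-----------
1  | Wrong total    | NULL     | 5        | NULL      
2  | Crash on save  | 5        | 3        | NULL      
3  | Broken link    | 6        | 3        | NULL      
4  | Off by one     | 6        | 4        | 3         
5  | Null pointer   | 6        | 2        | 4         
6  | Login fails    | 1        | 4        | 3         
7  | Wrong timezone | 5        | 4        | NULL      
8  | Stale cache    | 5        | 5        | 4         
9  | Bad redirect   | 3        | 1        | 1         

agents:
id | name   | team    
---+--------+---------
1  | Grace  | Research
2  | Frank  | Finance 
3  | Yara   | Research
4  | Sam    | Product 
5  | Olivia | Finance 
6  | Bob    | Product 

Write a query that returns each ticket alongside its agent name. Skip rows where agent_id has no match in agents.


INNER JOIN keeps only tickets rows whose agent_id matches an id in agents. Walk through each ticket:
  - ticket 1 (Wrong total): agent_id=NULL, no match -> dropped
  - ticket 2 (Crash on save): agent_id=5 -> matches Olivia
  - ticket 3 (Broken link): agent_id=6 -> matches Bob
  - ticket 4 (Off by one): agent_id=6 -> matches Bob
  - ticket 5 (Null pointer): agent_id=6 -> matches Bob
  - ticket 6 (Login fails): agent_id=1 -> matches Grace
  - ticket 7 (Wrong timezone): agent_id=5 -> matches Olivia
  - ticket 8 (Stale cache): agent_id=5 -> matches Olivia
  - ticket 9 (Bad redirect): agent_id=3 -> matches Yara
So 1 of 9 rows is dropped.

SQL:
SELECT a.title, b.name AS agent
FROM tickets a
INNER JOIN agents b ON a.agent_id = b.id

Result:
title          | agent 
---------------+-------
Crash on save  | Olivia
Broken link    | Bob   
Off by one     | Bob   
Null pointer   | Bob   
Login fails    | Grace 
Wrong timezone | Olivia
Stale cache    | Olivia
Bad redirect   | Yara  


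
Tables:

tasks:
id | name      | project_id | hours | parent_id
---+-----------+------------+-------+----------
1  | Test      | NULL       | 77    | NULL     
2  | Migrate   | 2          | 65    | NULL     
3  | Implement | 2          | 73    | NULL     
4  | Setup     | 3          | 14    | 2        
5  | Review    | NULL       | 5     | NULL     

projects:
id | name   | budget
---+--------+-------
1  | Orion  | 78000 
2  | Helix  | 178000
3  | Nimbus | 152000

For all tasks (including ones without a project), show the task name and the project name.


LEFT JOIN keeps every row from tasks (the left table); where project_id has no match in projects, the project columns become NULL. Walk through each task:
  - task 1 (Test): project_id=NULL, no match -> kept with NULL
  - task 2 (Migrate): project_id=2 -> matches Helix
  - task 3 (Implement): project_id=2 -> matches Helix
  - task 4 (Setup): project_id=3 -> matches Nimbus
  - task 5 (Review): project_id=NULL, no match -> kept with NULL
All 5 rows appear; 2 have NULL project.

SQL:
SELECT a.name, b.name AS project
FROM tasks a
LEFT JOIN projects b ON a.project_id = b.id

Result:
name      | project
----------+--------
Test      | NULL   
Migrate   | Helix  
Implement | Helix  
Setup     | Nimbus 
Review    | NULL   


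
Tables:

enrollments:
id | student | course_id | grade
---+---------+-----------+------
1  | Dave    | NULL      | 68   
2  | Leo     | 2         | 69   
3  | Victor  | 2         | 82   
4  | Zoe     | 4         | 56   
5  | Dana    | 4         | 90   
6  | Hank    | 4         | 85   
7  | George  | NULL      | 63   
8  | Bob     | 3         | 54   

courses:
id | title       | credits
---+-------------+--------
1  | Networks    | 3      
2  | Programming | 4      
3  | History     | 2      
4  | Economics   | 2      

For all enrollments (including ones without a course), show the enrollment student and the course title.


LEFT JOIN keeps every row from enrollments (the left table); where course_id has no match in courses, the course columns become NULL. Walk through each enrollment:
  - enrollment 1 (Dave): course_id=NULL, no match -> kept with NULL
  - enrollment 2 (Leo): course_id=2 -> matches Programming
  - enrollment 3 (Victor): course_id=2 -> matches Programming
  - enrollment 4 (Zoe): course_id=4 -> matches Economics
  - enrollment 5 (Dana): course_id=4 -> matches Economics
  - enrollment 6 (Hank): course_id=4 -> matches Economics
  - enrollment 7 (George): course_id=NULL, no match -> kept with NULL
  - enrollment 8 (Bob): course_id=3 -> matches History
All 8 rows appear; 2 have NULL course.

SQL:
SELECT a.student, b.title AS course
FROM enrollments a
LEFT JOIN courses b ON a.course_id = b.id

Result:
student | course     
--------+------------
Dave    | NULL       
Leo     | Programming
Victor  | Programming
Zoe     | Economics  
Dana    | Economics  
Hank    | Economics  
George  | NULL       
Bob     | History    


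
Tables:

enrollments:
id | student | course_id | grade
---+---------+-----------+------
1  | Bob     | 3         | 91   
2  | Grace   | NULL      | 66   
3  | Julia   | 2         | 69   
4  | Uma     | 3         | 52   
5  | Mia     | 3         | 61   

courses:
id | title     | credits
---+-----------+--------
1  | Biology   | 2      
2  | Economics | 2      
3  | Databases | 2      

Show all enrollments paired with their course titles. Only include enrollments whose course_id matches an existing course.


INNER JOIN keeps only enrollments rows whose course_id matches an id in courses. Walk through each enrollment:
  - enrollment 1 (Bob): course_id=3 -> matches Databases
  - enrollment 2 (Grace): course_id=NULL, no match -> dropped
  - enrollment 3 (Julia): course_id=2 -> matches Economics
  - enrollment 4 (Uma): course_id=3 -> matches Databases
  - enrollment 5 (Mia): course_id=3 -> matches Databases
So 1 of 5 rows is dropped.

SQL:
SELECT a.student, b.title AS course
FROM enrollments a
INNER JOIN courses b ON a.course_id = b.id

Result:
student | course   
--------+----------
Bob     | Databases
Julia   | Economics
Uma     | Databases
Mia     | Databases


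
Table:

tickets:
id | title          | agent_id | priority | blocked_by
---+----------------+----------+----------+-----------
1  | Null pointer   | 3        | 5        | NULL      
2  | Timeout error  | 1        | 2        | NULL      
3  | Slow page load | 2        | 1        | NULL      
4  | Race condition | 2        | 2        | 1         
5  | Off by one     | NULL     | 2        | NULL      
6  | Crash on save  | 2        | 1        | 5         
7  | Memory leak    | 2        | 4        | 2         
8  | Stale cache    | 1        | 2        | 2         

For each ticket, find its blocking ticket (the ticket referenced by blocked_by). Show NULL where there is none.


This is a self-join: tickets is joined to a second copy of itself, matching each row's blocked_by to another row's id. Use LEFT JOIN so rows with blocked_by=NULL are kept.
  - ticket 1 (Null pointer): blocked_by=NULL -> NULL
  - ticket 2 (Timeout error): blocked_by=NULL -> NULL
  - ticket 3 (Slow page load): blocked_by=NULL -> NULL
  - ticket 4 (Race condition): blocked_by=1 -> Null pointer
  - ticket 5 (Off by one): blocked_by=NULL -> NULL
  - ticket 6 (Crash on save): blocked_by=5 -> Off by one
  - ticket 7 (Memory leak): blocked_by=2 -> Timeout error
  - ticket 8 (Stale cache): blocked_by=2 -> Timeout error

SQL:
SELECT a.title AS item, b.title AS blocked_by
FROM tickets a
LEFT JOIN tickets b ON a.blocked_by = b.id

Result:
item           | blocked_by   
---------------+--------------
Null pointer   | NULL         
Timeout error  | NULL         
Slow page load | NULL         
Race condition | Null pointer 
Off by one     | NULL         
Crash on save  | Off by one   
Memory leak    | Timeout error
Stale cache    | Timeout error


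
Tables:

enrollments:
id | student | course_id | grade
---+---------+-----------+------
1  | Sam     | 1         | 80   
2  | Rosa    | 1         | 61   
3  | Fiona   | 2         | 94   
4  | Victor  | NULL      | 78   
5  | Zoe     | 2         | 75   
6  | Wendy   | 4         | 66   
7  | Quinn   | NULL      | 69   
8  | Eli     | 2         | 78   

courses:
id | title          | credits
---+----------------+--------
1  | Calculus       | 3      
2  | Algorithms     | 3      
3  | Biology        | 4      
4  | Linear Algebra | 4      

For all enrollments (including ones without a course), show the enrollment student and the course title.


LEFT JOIN keeps every row from enrollments (the left table); where course_id has no match in courses, the course columns become NULL. Walk through each enrollment:
  - enrollment 1 (Sam): course_id=1 -> matches Calculus
  - enrollment 2 (Rosa): course_id=1 -> matches Calculus
  - enrollment 3 (Fiona): course_id=2 -> matches Algorithms
  - enrollment 4 (Victor): course_id=NULL, no match -> kept with NULL
  - enrollment 5 (Zoe): course_id=2 -> matches Algorithms
  - enrollment 6 (Wendy): course_id=4 -> matches Linear Algebra
  - enrollment 7 (Quinn): course_id=NULL, no match -> kept with NULL
  - enrollment 8 (Eli): course_id=2 -> matches Algorithms
All 8 rows appear; 2 have NULL course.

SQL:
SELECT a.student, b.title AS course
FROM enrollments a
LEFT JOIN courses b ON a.course_id = b.id

Result:
student | course        
--------+---------------
Sam     | Calculus      
Rosa    | Calculus      
Fiona   | Algorithms    
Victor  | NULL          
Zoe     | Algorithms    
Wendy   | Linear Algebra
Quinn   | NULL          
Eli     | Algorithms    


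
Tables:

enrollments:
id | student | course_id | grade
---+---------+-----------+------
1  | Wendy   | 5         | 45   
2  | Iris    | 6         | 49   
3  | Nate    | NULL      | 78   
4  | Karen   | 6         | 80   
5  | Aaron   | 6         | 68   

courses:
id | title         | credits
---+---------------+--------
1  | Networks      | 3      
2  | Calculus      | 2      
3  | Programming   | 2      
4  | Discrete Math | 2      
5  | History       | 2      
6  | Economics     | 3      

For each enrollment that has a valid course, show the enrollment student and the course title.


INNER JOIN keeps only enrollments rows whose course_id matches an id in courses. Walk through each enrollment:
  - enrollment 1 (Wendy): course_id=5 -> matches History
  - enrollment 2 (Iris): course_id=6 -> matches Economics
  - enrollment 3 (Nate): course_id=NULL, no match -> dropped
  - enrollment 4 (Karen): course_id=6 -> matches Economics
  - enrollment 5 (Aaron): course_id=6 -> matches Economics
So 1 of 5 rows is dropped.

SQL:
SELECT a.student, b.title AS course
FROM enrollments a
INNER JOIN courses b ON a.course_id = b.id

Result:
student | course   
--------+----------
Wendy   | History  
Iris    | Economics
Karen   | Economics
Aaron   | Economics


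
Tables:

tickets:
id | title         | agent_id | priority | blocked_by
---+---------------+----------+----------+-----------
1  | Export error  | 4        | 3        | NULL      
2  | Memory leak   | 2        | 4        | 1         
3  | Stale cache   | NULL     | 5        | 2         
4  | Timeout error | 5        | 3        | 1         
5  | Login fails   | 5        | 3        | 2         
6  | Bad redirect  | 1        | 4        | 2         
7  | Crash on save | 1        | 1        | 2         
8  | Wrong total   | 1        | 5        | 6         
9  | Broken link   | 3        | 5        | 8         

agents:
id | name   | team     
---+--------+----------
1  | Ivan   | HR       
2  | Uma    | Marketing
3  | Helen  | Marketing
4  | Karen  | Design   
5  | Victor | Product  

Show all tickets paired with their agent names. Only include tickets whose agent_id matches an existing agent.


INNER JOIN keeps only tickets rows whose agent_id matches an id in agents. Walk through each ticket:
  - ticket 1 (Export error): agent_id=4 -> matches Karen
  - ticket 2 (Memory leak): agent_id=2 -> matches Uma
  - ticket 3 (Stale cache): agent_id=NULL, no match -> dropped
  - ticket 4 (Timeout error): agent_id=5 -> matches Victor
  - ticket 5 (Login fails): agent_id=5 -> matches Victor
  - ticket 6 (Bad redirect): agent_id=1 -> matches Ivan
  - ticket 7 (Crash on save): agent_id=1 -> matches Ivan
  - ticket 8 (Wrong total): agent_id=1 -> matches Ivan
  - ticket 9 (Broken link): agent_id=3 -> matches Helen
So 1 of 9 rows is dropped.

SQL:
SELECT a.title, b.name AS agent
FROM tickets a
INNER JOIN agents b ON a.agent_id = b.id

Result:
title         | agent 
--------------+-------
Export error  | Karen 
Memory leak   | Uma   
Timeout error | Victor
Login fails   | Victor
Bad redirect  | Ivan  
Crash on save | Ivan  
Wrong total   | Ivan  
Broken link   | Helen 


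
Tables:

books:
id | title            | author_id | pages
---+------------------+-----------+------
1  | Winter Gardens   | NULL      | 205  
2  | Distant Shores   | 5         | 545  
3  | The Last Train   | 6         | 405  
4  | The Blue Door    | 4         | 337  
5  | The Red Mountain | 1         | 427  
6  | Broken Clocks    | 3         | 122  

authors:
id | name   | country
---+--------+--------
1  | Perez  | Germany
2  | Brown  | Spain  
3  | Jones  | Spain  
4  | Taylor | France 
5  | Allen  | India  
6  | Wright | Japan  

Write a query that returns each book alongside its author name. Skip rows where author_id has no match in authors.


INNER JOIN keeps only books rows whose author_id matches an id in authors. Walk through each book:
  - book 1 (Winter Gardens): author_id=NULL, no match -> dropped
  - book 2 (Distant Shores): author_id=5 -> matches Allen
  - book 3 (The Last Train): author_id=6 -> matches Wright
  - book 4 (The Blue Door): author_id=4 -> matches Taylor
  - book 5 (The Red Mountain): author_id=1 -> matches Perez
  - book 6 (Broken Clocks): author_id=3 -> matches Jones
So 1 of 6 rows is dropped.

SQL:
SELECT a.title, b.name AS author
FROM books a
INNER JOIN authors b ON a.author_id = b.id

Result:
title            | author
-----------------+-------
Distant Shores   | Allen 
The Last Train   | Wright
The Blue Door    | Taylor
The Red Mountain | Perez 
Broken Clocks    | Jones 


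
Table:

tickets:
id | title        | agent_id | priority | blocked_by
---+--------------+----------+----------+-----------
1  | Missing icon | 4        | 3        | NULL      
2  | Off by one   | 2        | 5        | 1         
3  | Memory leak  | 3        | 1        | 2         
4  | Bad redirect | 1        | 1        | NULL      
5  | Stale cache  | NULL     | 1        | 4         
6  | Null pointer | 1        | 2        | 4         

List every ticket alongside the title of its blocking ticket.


This is a self-join: tickets is joined to a second copy of itself, matching each row's blocked_by to another row's id. Use LEFT JOIN so rows with blocked_by=NULL are kept.
  - ticket 1 (Missing icon): blocked_by=NULL -> NULL
  - ticket 2 (Off by one): blocked_by=1 -> Missing icon
  - ticket 3 (Memory leak): blocked_by=2 -> Off by one
  - ticket 4 (Bad redirect): blocked_by=NULL -> NULL
  - ticket 5 (Stale cache): blocked_by=4 -> Bad redirect
  - ticket 6 (Null pointer): blocked_by=4 -> Bad redirect

SQL:
SELECT a.title AS item, b.title AS blocked_by
FROM tickets a
LEFT JOIN tickets b ON a.blocked_by = b.id

Result:
item         | blocked_by  
-------------+-------------
Missing icon | NULL        
Off by one   | Missing icon
Memory leak  | Off by one  
Bad redirect | NULL        
Stale cache  | Bad redirect
Null pointer | Bad redirect
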